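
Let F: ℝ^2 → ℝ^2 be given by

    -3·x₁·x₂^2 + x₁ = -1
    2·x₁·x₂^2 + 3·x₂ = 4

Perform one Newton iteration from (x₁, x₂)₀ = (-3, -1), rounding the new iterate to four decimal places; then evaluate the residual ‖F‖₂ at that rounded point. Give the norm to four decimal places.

576.8882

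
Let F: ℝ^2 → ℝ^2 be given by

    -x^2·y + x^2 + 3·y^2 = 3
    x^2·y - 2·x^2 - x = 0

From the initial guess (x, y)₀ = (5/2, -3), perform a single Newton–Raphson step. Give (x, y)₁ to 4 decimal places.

At (5/2, -3): F = (49.0000, -33.7500).
Jacobian J = [[-2·x·y + 2·x, -x^2 + 6·y], [2·x·y - 4·x - 1, x^2]].
At the point, J = [[20.0000, -24.2500], [-26.0000, 6.2500]] (det J = -505.5000).
Solving J·Δ = −F gives Δ = (-1.0132, 1.1850).
Then the next iterate is (x, y)₁ = (1.4868, -1.8150).

(1.4868, -1.8150)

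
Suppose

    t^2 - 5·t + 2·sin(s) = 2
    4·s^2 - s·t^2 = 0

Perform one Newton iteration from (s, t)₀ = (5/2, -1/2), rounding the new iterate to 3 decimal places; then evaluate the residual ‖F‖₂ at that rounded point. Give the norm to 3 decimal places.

5.623

At (5/2, -1/2): F = (1.94694, 24.375).
Jacobian J = [[2·cos(s), 2·t - 5], [8·s - t^2, -2·s·t]].
At the point, J = [[-1.60229, -6.000], [19.750, 2.500]] (det J = 114.49428).
Solving J·Δ = −F gives Δ = (-1.320, 0.677).
Then the next iterate is (s, t)₁ = (1.180, 0.177).
Re-evaluating at (1.180, 0.177): F = (-1.00446, 5.53263), so ‖F‖₂ = 5.623.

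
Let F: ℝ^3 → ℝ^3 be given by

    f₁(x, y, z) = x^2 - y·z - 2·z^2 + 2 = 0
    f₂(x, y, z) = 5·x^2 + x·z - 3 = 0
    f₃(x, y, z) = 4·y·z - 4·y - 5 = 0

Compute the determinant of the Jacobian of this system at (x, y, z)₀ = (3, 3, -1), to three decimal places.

-436.000

J = [[2·x, -z, -y - 4·z], [10·x + z, 0, x], [0, 4·z - 4, 4·y]].
At the point, J = [[6.000, 1.000, 1.000], [29.000, 0.000, 3.000], [0.000, -8.000, 12.000]].
det J = -436.000.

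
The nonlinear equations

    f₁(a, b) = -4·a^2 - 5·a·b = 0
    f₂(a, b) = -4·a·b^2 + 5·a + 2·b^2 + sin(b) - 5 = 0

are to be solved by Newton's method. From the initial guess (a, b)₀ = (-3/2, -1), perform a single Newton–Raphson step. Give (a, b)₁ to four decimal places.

At (-3/2, -1): F = (-16.5000, -5.341471).
Jacobian J = [[-8·a - 5·b, -5·a], [-4·b^2 + 5, -8·a·b + 4·b + cos(b)]].
At the point, J = [[17.0000, 7.5000], [1.0000, -15.459698]] (det J = -270.314861).
Solving J·Δ = −F gives Δ = (1.0919, -0.2749).
Then the next iterate is (a, b)₁ = (-0.4081, -1.2749).

(-0.4081, -1.2749)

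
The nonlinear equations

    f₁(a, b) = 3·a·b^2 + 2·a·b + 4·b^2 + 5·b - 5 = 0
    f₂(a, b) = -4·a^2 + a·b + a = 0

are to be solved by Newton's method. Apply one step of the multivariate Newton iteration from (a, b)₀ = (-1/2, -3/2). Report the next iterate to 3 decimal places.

At (-1/2, -3/2): F = (-5.375, -0.750).
Jacobian J = [[3·b^2 + 2·b, 6·a·b + 2·a + 8·b + 5], [-8·a + b + 1, a]].
At the point, J = [[3.750, -3.500], [3.500, -0.500]] (det J = 10.375).
Solving J·Δ = −F gives Δ = (-0.006, -1.542).
Then the next iterate is (a, b)₁ = (-0.506, -3.042).

(-0.506, -3.042)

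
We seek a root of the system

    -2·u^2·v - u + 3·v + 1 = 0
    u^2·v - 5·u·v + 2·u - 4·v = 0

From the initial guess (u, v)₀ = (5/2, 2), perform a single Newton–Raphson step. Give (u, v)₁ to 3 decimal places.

At (5/2, 2): F = (-20.500, -15.500).
Jacobian J = [[-4·u·v - 1, -2·u^2 + 3], [2·u·v - 5·v + 2, u^2 - 5·u - 4]].
At the point, J = [[-21.000, -9.500], [2.000, -10.250]] (det J = 234.250).
Solving J·Δ = −F gives Δ = (-0.268, -1.565).
Then the next iterate is (u, v)₁ = (2.232, 0.435).

(2.232, 0.435)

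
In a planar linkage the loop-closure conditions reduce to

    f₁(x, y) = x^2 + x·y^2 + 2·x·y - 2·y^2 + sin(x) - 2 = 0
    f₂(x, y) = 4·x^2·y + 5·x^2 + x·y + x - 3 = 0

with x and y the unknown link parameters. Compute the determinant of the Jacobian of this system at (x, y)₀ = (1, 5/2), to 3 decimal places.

169.452

J = [[2·x + y^2 + 2·y + cos(x), 2·x·y + 2·x - 4·y], [8·x·y + 10·x + y + 1, 4·x^2 + x]].
At the point, J = [[13.79030, -3.000], [33.500, 5.000]].
det J = 169.452.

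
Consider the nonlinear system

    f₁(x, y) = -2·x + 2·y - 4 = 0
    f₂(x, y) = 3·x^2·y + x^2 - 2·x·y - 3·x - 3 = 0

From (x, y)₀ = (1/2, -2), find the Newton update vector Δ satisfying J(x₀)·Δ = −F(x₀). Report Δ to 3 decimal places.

At (1/2, -2): F = (-9.000, -3.750).
Jacobian J = [[-2, 2], [6·x·y + 2·x - 2·y - 3, 3·x^2 - 2·x]].
At the point, J = [[-2.000, 2.000], [-4.000, -0.250]] (det J = 8.500).
Solving J·Δ = −F gives Δ = (-1.147, 3.353).

(-1.147, 3.353)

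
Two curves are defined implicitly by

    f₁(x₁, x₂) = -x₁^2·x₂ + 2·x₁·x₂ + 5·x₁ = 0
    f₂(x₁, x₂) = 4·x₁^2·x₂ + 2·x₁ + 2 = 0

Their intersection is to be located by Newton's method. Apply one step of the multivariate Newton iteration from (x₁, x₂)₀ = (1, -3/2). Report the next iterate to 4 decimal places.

At (1, -3/2): F = (3.5000, -2.0000).
Jacobian J = [[-2·x₁·x₂ + 2·x₂ + 5, -x₁^2 + 2·x₁], [8·x₁·x₂ + 2, 4·x₁^2]].
At the point, J = [[5.0000, 1.0000], [-10.0000, 4.0000]] (det J = 30.0000).
Solving J·Δ = −F gives Δ = (-0.5333, -0.8333).
Then the next iterate is (x₁, x₂)₁ = (0.4667, -2.3333).

(0.4667, -2.3333)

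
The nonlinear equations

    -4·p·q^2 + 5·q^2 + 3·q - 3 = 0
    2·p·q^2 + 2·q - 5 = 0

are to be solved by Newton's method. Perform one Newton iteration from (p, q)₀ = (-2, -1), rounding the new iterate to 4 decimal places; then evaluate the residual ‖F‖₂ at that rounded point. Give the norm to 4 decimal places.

At (-2, -1): F = (7.0000, -11.0000).
Jacobian J = [[-4·q^2, -8·p·q + 10·q + 3], [2·q^2, 4·p·q + 2]].
At the point, J = [[-4.0000, -23.0000], [2.0000, 10.0000]] (det J = 6.0000).
Solving J·Δ = −F gives Δ = (30.5000, -5.0000).
Then the next iterate is (p, q)₁ = (28.5000, -6.0000).
Re-evaluating at (28.5000, -6.0000): F = (-3945.0000, 2035.0000), so ‖F‖₂ = 4438.9469.

4438.9469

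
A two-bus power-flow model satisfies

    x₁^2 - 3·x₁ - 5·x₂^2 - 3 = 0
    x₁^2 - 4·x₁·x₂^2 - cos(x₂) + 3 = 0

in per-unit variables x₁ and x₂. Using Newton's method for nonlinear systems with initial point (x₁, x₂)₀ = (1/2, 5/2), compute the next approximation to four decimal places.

(0.7108, 1.0631)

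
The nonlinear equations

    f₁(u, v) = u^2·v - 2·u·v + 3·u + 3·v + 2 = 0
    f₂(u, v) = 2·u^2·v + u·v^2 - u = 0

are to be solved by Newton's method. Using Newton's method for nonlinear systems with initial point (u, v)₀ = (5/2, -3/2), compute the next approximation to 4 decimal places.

At (5/2, -3/2): F = (3.1250, -15.6250).
Jacobian J = [[2·u·v - 2·v + 3, u^2 - 2·u + 3], [4·u·v + v^2 - 1, 2·u^2 + 2·u·v]].
At the point, J = [[-1.5000, 4.2500], [-13.7500, 5.0000]] (det J = 50.9375).
Solving J·Δ = −F gives Δ = (-1.6104, -1.3037).
Then the next iterate is (u, v)₁ = (0.8896, -2.8037).

(0.8896, -2.8037)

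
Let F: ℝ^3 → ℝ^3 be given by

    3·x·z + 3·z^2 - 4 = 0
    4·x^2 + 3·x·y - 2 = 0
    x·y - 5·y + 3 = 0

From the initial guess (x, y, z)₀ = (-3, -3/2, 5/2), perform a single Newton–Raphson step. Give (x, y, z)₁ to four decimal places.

At (-3, -3/2, 5/2): F = (-7.7500, 47.5000, 15.0000).
Jacobian J = [[3·z, 0, 3·x + 6·z], [8·x + 3·y, 3·x, 0], [y, x - 5, 0]].
At the point, J = [[7.5000, 0.0000, 6.0000], [-28.5000, -9.0000, 0.0000], [-1.5000, -8.0000, 0.0000]] (det J = 1287.0000).
Solving J·Δ = −F gives Δ = (1.1422, 1.6608, -0.1361).
Then the next iterate is (x, y, z)₁ = (-1.8578, 0.1608, 2.3639).

(-1.8578, 0.1608, 2.3639)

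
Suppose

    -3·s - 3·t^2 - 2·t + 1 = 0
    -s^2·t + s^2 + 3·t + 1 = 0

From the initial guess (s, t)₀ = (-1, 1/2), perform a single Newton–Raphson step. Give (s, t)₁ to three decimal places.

At (-1, 1/2): F = (2.250, 3.000).
Jacobian J = [[-3, -6·t - 2], [-2·s·t + 2·s, -s^2 + 3]].
At the point, J = [[-3.000, -5.000], [-1.000, 2.000]] (det J = -11.000).
Solving J·Δ = −F gives Δ = (1.773, -0.614).
Then the next iterate is (s, t)₁ = (0.773, -0.114).

(0.773, -0.114)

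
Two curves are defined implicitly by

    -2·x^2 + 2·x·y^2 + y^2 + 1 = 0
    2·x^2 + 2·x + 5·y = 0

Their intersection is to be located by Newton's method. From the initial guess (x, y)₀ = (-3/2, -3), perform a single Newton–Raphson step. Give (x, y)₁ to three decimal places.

(-1.824, -0.560)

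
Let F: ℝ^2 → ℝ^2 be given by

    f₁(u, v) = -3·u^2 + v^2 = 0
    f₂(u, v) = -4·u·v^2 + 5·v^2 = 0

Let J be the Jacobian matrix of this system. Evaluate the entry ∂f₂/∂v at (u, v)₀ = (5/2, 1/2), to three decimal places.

∂f₂/∂v = -8·u·v + 10·v.
At (5/2, 1/2) this is -5.000.

-5.000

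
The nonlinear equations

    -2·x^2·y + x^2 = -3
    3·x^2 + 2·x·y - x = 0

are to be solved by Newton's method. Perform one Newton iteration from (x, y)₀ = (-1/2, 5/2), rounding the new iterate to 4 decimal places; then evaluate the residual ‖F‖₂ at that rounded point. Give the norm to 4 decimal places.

At (-1/2, 5/2): F = (2.0000, -1.2500).
Jacobian J = [[-4·x·y + 2·x, -2·x^2], [6·x + 2·y - 1, 2·x]].
At the point, J = [[4.0000, -0.5000], [1.0000, -1.0000]] (det J = -3.5000).
Solving J·Δ = −F gives Δ = (-0.7500, -2.0000).
Then the next iterate is (x, y)₁ = (-1.2500, 0.5000).
Re-evaluating at (-1.2500, 0.5000): F = (3.0000, 4.6875), so ‖F‖₂ = 5.5653.

5.5653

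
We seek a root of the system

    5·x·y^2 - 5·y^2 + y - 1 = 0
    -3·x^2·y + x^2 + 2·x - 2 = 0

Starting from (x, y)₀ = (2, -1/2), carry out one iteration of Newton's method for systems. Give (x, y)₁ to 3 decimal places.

(0.455, -1.045)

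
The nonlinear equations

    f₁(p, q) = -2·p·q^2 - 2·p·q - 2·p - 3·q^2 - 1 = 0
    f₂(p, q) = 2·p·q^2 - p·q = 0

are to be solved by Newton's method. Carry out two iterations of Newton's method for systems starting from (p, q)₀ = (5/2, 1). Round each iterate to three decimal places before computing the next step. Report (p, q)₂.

(-0.770, 0.906)

At (5/2, 1): F = (-19.000, 2.500).
Jacobian J = [[-2·q^2 - 2·q - 2, -4·p·q - 2·p - 6·q], [2·q^2 - q, 4·p·q - p]].
At the point, J = [[-6.000, -21.000], [1.000, 7.500]] (det J = -24.000).
Solving J·Δ = −F gives Δ = (-3.750, 0.167).
Then the next iterate is (p, q)₁ = (-1.250, 1.167).
Round to (-1.250, 1.167) and repeat: F = (3.73656, -1.94597), J = [[-7.05778, 1.333], [1.55678, -4.585]].
Δ = (0.480, -0.261), so (p, q)₂ = (-0.770, 0.906).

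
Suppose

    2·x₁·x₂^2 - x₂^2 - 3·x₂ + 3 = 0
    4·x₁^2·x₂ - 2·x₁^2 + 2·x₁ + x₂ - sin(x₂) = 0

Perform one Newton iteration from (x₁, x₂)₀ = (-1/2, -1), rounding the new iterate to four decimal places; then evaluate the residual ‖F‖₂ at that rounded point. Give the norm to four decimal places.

133.0435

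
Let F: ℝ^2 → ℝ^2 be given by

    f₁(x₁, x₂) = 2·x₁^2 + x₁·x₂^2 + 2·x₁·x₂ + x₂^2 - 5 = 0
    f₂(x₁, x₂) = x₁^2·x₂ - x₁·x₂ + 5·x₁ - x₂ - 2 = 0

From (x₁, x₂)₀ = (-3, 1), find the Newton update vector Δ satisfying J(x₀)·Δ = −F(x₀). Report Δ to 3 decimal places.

(-0.042, 0.538)

At (-3, 1): F = (5.000, -6.000).
Jacobian J = [[4·x₁ + x₂^2 + 2·x₂, 2·x₁·x₂ + 2·x₁ + 2·x₂], [2·x₁·x₂ - x₂ + 5, x₁^2 - x₁ - 1]].
At the point, J = [[-9.000, -10.000], [-2.000, 11.000]] (det J = -119.000).
Solving J·Δ = −F gives Δ = (-0.042, 0.538).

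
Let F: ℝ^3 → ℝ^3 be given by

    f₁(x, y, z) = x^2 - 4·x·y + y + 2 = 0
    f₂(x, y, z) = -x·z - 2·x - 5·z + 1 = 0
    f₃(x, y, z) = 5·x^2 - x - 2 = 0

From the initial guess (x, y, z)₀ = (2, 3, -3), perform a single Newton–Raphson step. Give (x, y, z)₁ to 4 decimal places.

(1.1579, 1.8195, -0.5489)

At (2, 3, -3): F = (-15.0000, 18.0000, 16.0000).
Jacobian J = [[2·x - 4·y, -4·x + 1, 0], [-z - 2, 0, -x - 5], [10·x - 1, 0, 0]].
At the point, J = [[-8.0000, -7.0000, 0.0000], [1.0000, 0.0000, -7.0000], [19.0000, 0.0000, 0.0000]] (det J = 931.0000).
Solving J·Δ = −F gives Δ = (-0.8421, -1.1805, 2.4511).
Then the next iterate is (x, y, z)₁ = (1.1579, 1.8195, -0.5489).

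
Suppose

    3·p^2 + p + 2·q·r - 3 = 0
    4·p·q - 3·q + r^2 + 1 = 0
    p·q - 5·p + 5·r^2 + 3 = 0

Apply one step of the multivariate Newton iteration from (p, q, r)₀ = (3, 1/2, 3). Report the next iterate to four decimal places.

(1.6261, 0.0696, 1.6870)

At (3, 1/2, 3): F = (30.0000, 14.5000, 34.5000).
Jacobian J = [[6·p + 1, 2·r, 2·q], [4·q, 4·p - 3, 2·r], [q - 5, p, 10·r]].
At the point, J = [[19.0000, 6.0000, 1.0000], [2.0000, 9.0000, 6.0000], [-4.5000, 3.0000, 30.0000]] (det J = 4312.5000).
Solving J·Δ = −F gives Δ = (-1.3739, -0.4304, -1.3130).
Then the next iterate is (p, q, r)₁ = (1.6261, 0.0696, 1.6870).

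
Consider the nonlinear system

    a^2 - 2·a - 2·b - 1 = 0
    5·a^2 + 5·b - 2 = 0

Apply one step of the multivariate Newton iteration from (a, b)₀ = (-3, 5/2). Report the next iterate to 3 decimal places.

(-1.440, 0.760)

At (-3, 5/2): F = (9.000, 55.500).
Jacobian J = [[2·a - 2, -2], [10·a, 5]].
At the point, J = [[-8.000, -2.000], [-30.000, 5.000]] (det J = -100.000).
Solving J·Δ = −F gives Δ = (1.560, -1.740).
Then the next iterate is (a, b)₁ = (-1.440, 0.760).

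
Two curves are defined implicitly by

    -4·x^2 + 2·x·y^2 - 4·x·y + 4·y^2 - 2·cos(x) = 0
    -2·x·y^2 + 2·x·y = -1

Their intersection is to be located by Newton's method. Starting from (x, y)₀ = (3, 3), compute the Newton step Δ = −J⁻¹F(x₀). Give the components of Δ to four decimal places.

At (3, 3): F = (19.979985, -35.0000).
Jacobian J = [[-8·x + 2·y^2 - 4·y + 2·sin(x), 4·x·y - 4·x + 8·y], [-2·y^2 + 2·y, -4·x·y + 2·x]].
At the point, J = [[-17.717760, 48.0000], [-12.0000, -30.0000]] (det J = 1107.532800).
Solving J·Δ = −F gives Δ = (-0.9757, -0.7764).

(-0.9757, -0.7764)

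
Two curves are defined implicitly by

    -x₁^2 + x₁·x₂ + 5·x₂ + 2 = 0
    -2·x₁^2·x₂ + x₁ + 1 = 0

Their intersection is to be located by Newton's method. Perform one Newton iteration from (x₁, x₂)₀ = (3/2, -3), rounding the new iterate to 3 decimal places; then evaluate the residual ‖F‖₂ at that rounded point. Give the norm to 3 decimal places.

At (3/2, -3): F = (-19.750, 16.000).
Jacobian J = [[-2·x₁ + x₂, x₁ + 5], [-4·x₁·x₂ + 1, -2·x₁^2]].
At the point, J = [[-6.000, 6.500], [19.000, -4.500]] (det J = -96.500).
Solving J·Δ = −F gives Δ = (-0.157, 2.894).
Then the next iterate is (x₁, x₂)₁ = (1.343, -0.106).
Re-evaluating at (1.343, -0.106): F = (-0.47601, 2.72537), so ‖F‖₂ = 2.767.

2.767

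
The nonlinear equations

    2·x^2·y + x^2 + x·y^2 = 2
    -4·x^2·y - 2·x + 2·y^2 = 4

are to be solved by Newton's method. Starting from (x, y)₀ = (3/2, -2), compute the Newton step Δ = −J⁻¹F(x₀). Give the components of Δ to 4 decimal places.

At (3/2, -2): F = (-2.7500, 19.0000).
Jacobian J = [[4·x·y + 2·x + y^2, 2·x^2 + 2·x·y], [-8·x·y - 2, -4·x^2 + 4·y]].
At the point, J = [[-5.0000, -1.5000], [22.0000, -17.0000]] (det J = 118.0000).
Solving J·Δ = −F gives Δ = (-0.6377, 0.2924).

(-0.6377, 0.2924)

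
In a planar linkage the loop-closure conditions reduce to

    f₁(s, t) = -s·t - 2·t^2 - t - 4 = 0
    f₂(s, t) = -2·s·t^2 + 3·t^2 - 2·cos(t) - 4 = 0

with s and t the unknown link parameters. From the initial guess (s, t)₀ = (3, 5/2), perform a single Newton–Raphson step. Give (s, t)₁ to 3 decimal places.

(3.496, 0.519)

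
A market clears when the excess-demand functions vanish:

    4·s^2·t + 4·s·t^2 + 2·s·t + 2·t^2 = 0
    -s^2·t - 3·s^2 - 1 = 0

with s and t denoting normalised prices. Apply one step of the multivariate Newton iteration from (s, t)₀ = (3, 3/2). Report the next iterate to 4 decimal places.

(1.5645, 1.1953)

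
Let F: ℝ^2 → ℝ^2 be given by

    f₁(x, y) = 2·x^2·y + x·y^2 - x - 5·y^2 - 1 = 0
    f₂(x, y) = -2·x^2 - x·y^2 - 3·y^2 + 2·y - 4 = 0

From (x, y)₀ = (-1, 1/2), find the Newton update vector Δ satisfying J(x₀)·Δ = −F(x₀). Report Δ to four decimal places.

(1.4667, -1.1333)

At (-1, 1/2): F = (-0.5000, -5.5000).
Jacobian J = [[4·x·y + y^2 - 1, 2·x^2 + 2·x·y - 10·y], [-4·x - y^2, -2·x·y - 6·y + 2]].
At the point, J = [[-2.7500, -4.0000], [3.7500, 0.0000]] (det J = 15.0000).
Solving J·Δ = −F gives Δ = (1.4667, -1.1333).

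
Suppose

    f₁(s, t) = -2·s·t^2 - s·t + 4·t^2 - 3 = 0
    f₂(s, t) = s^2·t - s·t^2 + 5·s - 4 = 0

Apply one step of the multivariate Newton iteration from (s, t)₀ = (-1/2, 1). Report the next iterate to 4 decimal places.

(1.3014, 1.2766)

At (-1/2, 1): F = (2.5000, -5.7500).
Jacobian J = [[-2·t^2 - t, -4·s·t - s + 8·t], [2·s·t - t^2 + 5, s^2 - 2·s·t]].
At the point, J = [[-3.0000, 10.5000], [3.0000, 1.2500]] (det J = -35.2500).
Solving J·Δ = −F gives Δ = (1.8014, 0.2766).
Then the next iterate is (s, t)₁ = (1.3014, 1.2766).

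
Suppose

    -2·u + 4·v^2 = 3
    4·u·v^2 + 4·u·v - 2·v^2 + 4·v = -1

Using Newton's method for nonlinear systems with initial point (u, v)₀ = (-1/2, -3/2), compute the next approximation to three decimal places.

(3.750, -1.625)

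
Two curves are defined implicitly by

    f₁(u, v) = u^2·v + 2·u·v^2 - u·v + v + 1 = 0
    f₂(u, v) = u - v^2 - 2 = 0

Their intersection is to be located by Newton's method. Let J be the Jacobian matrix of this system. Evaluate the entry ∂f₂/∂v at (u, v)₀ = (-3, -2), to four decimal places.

4.0000

∂f₂/∂v = -2·v.
At (-3, -2) this is 4.0000.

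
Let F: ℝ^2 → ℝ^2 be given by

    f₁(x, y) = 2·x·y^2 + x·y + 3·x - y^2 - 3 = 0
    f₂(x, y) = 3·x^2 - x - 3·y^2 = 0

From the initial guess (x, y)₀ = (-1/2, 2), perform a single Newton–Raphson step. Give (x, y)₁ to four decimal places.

At (-1/2, 2): F = (-13.5000, -10.7500).
Jacobian J = [[2·y^2 + y + 3, 4·x·y + x - 2·y], [6·x - 1, -6·y]].
At the point, J = [[13.0000, -8.5000], [-4.0000, -12.0000]] (det J = -190.0000).
Solving J·Δ = −F gives Δ = (0.3717, -1.0197).
Then the next iterate is (x, y)₁ = (-0.1283, 0.9803).

(-0.1283, 0.9803)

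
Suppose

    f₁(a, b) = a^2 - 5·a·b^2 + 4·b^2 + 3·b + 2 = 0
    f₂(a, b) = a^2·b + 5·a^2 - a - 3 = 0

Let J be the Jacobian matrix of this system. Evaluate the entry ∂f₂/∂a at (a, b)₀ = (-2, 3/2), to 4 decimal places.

-27.0000

∂f₂/∂a = 2·a·b + 10·a - 1.
At (-2, 3/2) this is -27.0000.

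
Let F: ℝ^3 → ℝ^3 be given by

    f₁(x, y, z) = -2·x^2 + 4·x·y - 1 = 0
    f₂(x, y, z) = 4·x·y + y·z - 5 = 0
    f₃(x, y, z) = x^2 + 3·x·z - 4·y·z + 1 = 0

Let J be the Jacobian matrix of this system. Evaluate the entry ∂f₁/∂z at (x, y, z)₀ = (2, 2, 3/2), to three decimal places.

∂f₁/∂z = 0.
At (2, 2, 3/2) this is 0.000.

0.000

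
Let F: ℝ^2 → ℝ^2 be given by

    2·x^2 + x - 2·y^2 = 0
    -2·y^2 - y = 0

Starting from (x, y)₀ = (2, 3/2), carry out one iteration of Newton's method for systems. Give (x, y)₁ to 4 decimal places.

At (2, 3/2): F = (5.5000, -6.0000).
Jacobian J = [[4·x + 1, -4·y], [0, -4·y - 1]].
At the point, J = [[9.0000, -6.0000], [0.0000, -7.0000]] (det J = -63.0000).
Solving J·Δ = −F gives Δ = (-1.1825, -0.8571).
Then the next iterate is (x, y)₁ = (0.8175, 0.6429).

(0.8175, 0.6429)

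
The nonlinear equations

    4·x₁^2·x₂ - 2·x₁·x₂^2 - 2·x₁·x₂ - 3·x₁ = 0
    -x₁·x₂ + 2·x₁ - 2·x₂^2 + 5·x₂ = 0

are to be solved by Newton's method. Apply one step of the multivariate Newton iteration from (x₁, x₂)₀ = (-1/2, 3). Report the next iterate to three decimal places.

(-0.166, 2.564)

At (-1/2, 3): F = (16.500, -2.500).
Jacobian J = [[8·x₁·x₂ - 2·x₂^2 - 2·x₂ - 3, 4·x₁^2 - 4·x₁·x₂ - 2·x₁], [-x₂ + 2, -x₁ - 4·x₂ + 5]].
At the point, J = [[-39.000, 8.000], [-1.000, -6.500]] (det J = 261.500).
Solving J·Δ = −F gives Δ = (0.334, -0.436).
Then the next iterate is (x₁, x₂)₁ = (-0.166, 2.564).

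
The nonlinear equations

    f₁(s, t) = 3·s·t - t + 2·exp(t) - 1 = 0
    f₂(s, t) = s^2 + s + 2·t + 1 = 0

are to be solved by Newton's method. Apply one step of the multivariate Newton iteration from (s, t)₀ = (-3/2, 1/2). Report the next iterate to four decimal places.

At (-3/2, 1/2): F = (-0.452557, 2.7500).
Jacobian J = [[3·t, 3·s + 2·exp(t) - 1], [2·s + 1, 2]].
At the point, J = [[1.5000, -2.202557], [-2.0000, 2.0000]] (det J = -1.405115).
Solving J·Δ = −F gives Δ = (3.6665, 2.2915).
Then the next iterate is (s, t)₁ = (2.1665, 2.7915).

(2.1665, 2.7915)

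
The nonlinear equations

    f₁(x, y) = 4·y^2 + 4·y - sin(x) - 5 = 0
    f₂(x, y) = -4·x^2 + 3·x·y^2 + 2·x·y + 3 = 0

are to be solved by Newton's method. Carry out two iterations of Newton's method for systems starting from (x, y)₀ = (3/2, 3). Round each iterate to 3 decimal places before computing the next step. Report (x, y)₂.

(1.118, 0.938)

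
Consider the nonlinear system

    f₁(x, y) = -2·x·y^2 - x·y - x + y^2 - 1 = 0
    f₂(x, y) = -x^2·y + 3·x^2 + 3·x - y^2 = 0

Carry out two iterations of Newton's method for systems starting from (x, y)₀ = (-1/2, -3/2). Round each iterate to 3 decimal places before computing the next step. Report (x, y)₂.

At (-1/2, -3/2): F = (3.250, -2.625).
Jacobian J = [[-2·y^2 - y - 1, -4·x·y - x + 2·y], [-2·x·y + 6·x + 3, -x^2 - 2·y]].
At the point, J = [[-4.000, -5.500], [-1.500, 2.750]] (det J = -19.250).
Solving J·Δ = −F gives Δ = (-0.286, 0.799).
Then the next iterate is (x, y)₁ = (-0.786, -0.701).
Round to (-0.786, -0.701) and repeat: F = (0.49890, -0.56294), J = [[-1.28180, -2.81994], [-2.81797, 0.78420]].
Δ = (-0.134, 0.238), so (x, y)₂ = (-0.920, -0.463).

(-0.920, -0.463)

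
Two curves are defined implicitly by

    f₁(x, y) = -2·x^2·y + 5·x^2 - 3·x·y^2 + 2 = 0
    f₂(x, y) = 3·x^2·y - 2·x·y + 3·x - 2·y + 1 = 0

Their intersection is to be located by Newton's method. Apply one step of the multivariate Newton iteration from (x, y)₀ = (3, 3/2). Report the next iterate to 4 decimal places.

At (3, 3/2): F = (-0.2500, 38.5000).
Jacobian J = [[-4·x·y + 10·x - 3·y^2, -2·x^2 - 6·x·y], [6·x·y - 2·y + 3, 3·x^2 - 2·x - 2]].
At the point, J = [[5.2500, -45.0000], [27.0000, 19.0000]] (det J = 1314.7500).
Solving J·Δ = −F gives Δ = (-1.3141, -0.1589).
Then the next iterate is (x, y)₁ = (1.6859, 1.3411).

(1.6859, 1.3411)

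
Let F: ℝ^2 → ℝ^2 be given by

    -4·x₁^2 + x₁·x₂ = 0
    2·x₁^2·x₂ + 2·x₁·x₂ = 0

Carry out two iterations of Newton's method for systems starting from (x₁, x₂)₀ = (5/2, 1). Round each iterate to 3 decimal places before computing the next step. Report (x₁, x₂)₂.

At (5/2, 1): F = (-22.500, 17.500).
Jacobian J = [[-8·x₁ + x₂, x₁], [4·x₁·x₂ + 2·x₂, 2·x₁^2 + 2·x₁]].
At the point, J = [[-19.000, 2.500], [12.000, 17.500]] (det J = -362.500).
Solving J·Δ = −F gives Δ = (-1.207, -0.172).
Then the next iterate is (x₁, x₂)₁ = (1.293, 0.828).
Round to (1.293, 0.828) and repeat: F = (-5.61679, 4.90979), J = [[-9.516, 1.293], [5.93842, 5.92970]].
Δ = (-0.619, -0.209), so (x₁, x₂)₂ = (0.674, 0.619).

(0.674, 0.619)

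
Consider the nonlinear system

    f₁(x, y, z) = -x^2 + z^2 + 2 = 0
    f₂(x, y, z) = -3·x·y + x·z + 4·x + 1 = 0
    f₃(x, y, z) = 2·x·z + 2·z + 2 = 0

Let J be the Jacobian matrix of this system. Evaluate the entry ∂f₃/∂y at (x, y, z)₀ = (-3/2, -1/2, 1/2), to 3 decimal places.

0.000

∂f₃/∂y = 0.
At (-3/2, -1/2, 1/2) this is 0.000.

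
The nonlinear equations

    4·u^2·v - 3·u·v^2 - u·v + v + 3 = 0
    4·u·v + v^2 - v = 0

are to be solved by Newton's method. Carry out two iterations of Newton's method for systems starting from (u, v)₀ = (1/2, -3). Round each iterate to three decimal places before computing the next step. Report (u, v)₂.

At (1/2, -3): F = (-15.000, 6.000).
Jacobian J = [[8·u·v - 3·v^2 - v, 4·u^2 - 6·u·v - u + 1], [4·v, 4·u + 2·v - 1]].
At the point, J = [[-36.000, 10.500], [-12.000, -5.000]] (det J = 306.000).
Solving J·Δ = −F gives Δ = (-0.039, 1.294).
Then the next iterate is (u, v)₁ = (0.461, -1.706).
Round to (0.461, -1.706) and repeat: F = (-3.39491, 1.47057), J = [[-13.31704, 6.10788], [-6.824, -2.568]].
Δ = (0.003, 0.563), so (u, v)₂ = (0.464, -1.143).

(0.464, -1.143)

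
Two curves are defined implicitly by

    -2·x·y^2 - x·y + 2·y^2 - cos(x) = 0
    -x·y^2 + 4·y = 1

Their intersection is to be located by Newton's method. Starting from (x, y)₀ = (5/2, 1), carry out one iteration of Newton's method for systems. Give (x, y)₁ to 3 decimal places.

(3.967, 0.033)

At (5/2, 1): F = (-4.69886, 0.500).
Jacobian J = [[-2·y^2 - y + sin(x), -4·x·y - x + 4·y], [-y^2, -2·x·y + 4]].
At the point, J = [[-2.40153, -8.500], [-1.000, -1.000]] (det J = -6.09847).
Solving J·Δ = −F gives Δ = (1.467, -0.967).
Then the next iterate is (x, y)₁ = (3.967, 0.033).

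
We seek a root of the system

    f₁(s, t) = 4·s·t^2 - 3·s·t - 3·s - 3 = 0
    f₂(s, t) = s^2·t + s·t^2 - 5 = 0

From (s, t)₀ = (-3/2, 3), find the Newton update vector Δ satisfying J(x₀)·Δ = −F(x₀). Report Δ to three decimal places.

At (-3/2, 3): F = (-39.000, -11.750).
Jacobian J = [[4·t^2 - 3·t - 3, 8·s·t - 3·s], [2·s·t + t^2, s^2 + 2·s·t]].
At the point, J = [[24.000, -31.500], [0.000, -6.750]] (det J = -162.000).
Solving J·Δ = −F gives Δ = (-0.660, -1.741).

(-0.660, -1.741)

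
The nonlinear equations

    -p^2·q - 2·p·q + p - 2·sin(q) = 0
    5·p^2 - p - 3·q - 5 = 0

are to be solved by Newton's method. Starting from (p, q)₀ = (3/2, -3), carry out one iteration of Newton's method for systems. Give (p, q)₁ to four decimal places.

At (3/2, -3): F = (17.532240, 13.7500).
Jacobian J = [[-2·p·q - 2·q + 1, -p^2 - 2·p - 2·cos(q)], [10·p - 1, -3]].
At the point, J = [[16.0000, -3.270015], [14.0000, -3.0000]] (det J = -2.219790).
Solving J·Δ = −F gives Δ = (-3.4391, -11.4657).
Then the next iterate is (p, q)₁ = (-1.9391, -14.4657).

(-1.9391, -14.4657)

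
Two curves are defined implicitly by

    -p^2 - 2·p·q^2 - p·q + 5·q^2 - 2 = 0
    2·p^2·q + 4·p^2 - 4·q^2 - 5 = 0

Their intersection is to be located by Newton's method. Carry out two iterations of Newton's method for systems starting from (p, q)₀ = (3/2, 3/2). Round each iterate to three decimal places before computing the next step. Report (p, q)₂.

At (3/2, 3/2): F = (-2.000, 1.750).
Jacobian J = [[-2·p - 2·q^2 - q, -4·p·q - p + 10·q], [4·p·q + 8·p, 2·p^2 - 8·q]].
At the point, J = [[-9.000, 4.500], [21.000, -7.500]] (det J = -27.000).
Solving J·Δ = −F gives Δ = (0.264, 0.972).
Then the next iterate is (p, q)₁ = (1.764, 2.472).
Round to (1.764, 2.472) and repeat: F = (-0.47723, -1.61213), J = [[-18.22157, 5.51357], [31.55443, -13.55261]].
Δ = (-0.210, -0.609), so (p, q)₂ = (1.554, 1.863).

(1.554, 1.863)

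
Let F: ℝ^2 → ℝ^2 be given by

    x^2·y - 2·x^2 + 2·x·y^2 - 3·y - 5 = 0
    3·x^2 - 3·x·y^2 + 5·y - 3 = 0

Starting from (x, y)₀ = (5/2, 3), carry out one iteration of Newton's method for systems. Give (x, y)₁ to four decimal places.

At (5/2, 3): F = (37.2500, -36.7500).
Jacobian J = [[2·x·y - 4·x + 2·y^2, x^2 + 4·x·y - 3], [6·x - 3·y^2, -6·x·y + 5]].
At the point, J = [[23.0000, 33.2500], [-12.0000, -40.0000]] (det J = -521.0000).
Solving J·Δ = −F gives Δ = (-0.5145, -0.7644).
Then the next iterate is (x, y)₁ = (1.9855, 2.2356).

(1.9855, 2.2356)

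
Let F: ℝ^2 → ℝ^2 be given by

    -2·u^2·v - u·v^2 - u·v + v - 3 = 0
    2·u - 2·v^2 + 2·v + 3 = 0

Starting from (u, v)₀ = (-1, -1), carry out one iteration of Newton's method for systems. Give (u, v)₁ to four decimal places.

At (-1, -1): F = (-2.0000, -3.0000).
Jacobian J = [[-4·u·v - v^2 - v, -2·u^2 - 2·u·v - u + 1], [2, -4·v + 2]].
At the point, J = [[-4.0000, -2.0000], [2.0000, 6.0000]] (det J = -20.0000).
Solving J·Δ = −F gives Δ = (-0.9000, 0.8000).
Then the next iterate is (u, v)₁ = (-1.9000, -0.2000).

(-1.9000, -0.2000)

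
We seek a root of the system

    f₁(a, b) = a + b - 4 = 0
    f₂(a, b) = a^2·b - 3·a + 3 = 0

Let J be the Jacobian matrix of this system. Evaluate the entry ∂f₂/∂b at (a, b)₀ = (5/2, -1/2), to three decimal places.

∂f₂/∂b = a^2.
At (5/2, -1/2) this is 6.250.

6.250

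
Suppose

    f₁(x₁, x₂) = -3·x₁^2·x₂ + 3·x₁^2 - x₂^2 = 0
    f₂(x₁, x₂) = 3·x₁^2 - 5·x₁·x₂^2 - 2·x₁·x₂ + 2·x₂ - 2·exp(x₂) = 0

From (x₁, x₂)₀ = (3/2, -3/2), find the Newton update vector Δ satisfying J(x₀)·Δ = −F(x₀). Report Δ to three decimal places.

At (3/2, -3/2): F = (14.625, -9.07126).
Jacobian J = [[-6·x₁·x₂ + 6·x₁, -3·x₁^2 - 2·x₂], [6·x₁ - 5·x₂^2 - 2·x₂, -10·x₁·x₂ - 2·x₁ - 2·exp(x₂) + 2]].
At the point, J = [[22.500, -3.750], [0.750, 21.05374]] (det J = 476.52164).
Solving J·Δ = −F gives Δ = (-0.575, 0.451).

(-0.575, 0.451)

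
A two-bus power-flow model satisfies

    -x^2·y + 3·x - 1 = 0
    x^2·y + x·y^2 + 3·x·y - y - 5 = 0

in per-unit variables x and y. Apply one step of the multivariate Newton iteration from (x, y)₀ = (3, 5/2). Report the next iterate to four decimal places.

At (3, 5/2): F = (-14.5000, 56.2500).
Jacobian J = [[-2·x·y + 3, -x^2], [2·x·y + y^2 + 3·y, x^2 + 2·x·y + 3·x - 1]].
At the point, J = [[-12.0000, -9.0000], [28.7500, 32.0000]] (det J = -125.2500).
Solving J·Δ = −F gives Δ = (0.3373, -2.0609).
Then the next iterate is (x, y)₁ = (3.3373, 0.4391).

(3.3373, 0.4391)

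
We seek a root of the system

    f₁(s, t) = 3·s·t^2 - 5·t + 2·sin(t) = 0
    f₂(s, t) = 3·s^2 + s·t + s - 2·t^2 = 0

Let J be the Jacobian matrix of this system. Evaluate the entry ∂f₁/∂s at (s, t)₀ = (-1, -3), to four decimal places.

27.0000

∂f₁/∂s = 3·t^2.
At (-1, -3) this is 27.0000.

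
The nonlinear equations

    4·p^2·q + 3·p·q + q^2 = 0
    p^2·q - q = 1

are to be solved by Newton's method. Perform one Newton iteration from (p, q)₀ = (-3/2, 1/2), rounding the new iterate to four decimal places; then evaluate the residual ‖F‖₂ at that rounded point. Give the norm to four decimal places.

59.9950

At (-3/2, 1/2): F = (2.5000, -0.3750).
Jacobian J = [[8·p·q + 3·q, 4·p^2 + 3·p + 2·q], [2·p·q, p^2 - 1]].
At the point, J = [[-4.5000, 5.5000], [-1.5000, 1.2500]] (det J = 2.6250).
Solving J·Δ = −F gives Δ = (-1.9762, -2.0714).
Then the next iterate is (p, q)₁ = (-3.4762, -1.5714).
Re-evaluating at (-3.4762, -1.5714): F = (-57.098179, -18.417345), so ‖F‖₂ = 59.9950.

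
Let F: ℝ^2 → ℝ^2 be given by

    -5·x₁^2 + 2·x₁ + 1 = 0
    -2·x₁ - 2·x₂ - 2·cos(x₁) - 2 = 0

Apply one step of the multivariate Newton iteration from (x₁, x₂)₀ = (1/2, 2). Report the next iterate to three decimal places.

(0.750, -2.508)

At (1/2, 2): F = (0.750, -8.75517).
Jacobian J = [[-10·x₁ + 2, 0], [2·sin(x₁) - 2, -2]].
At the point, J = [[-3.000, 0.000], [-1.04115, -2.000]] (det J = 6.000).
Solving J·Δ = −F gives Δ = (0.250, -4.508).
Then the next iterate is (x₁, x₂)₁ = (0.750, -2.508).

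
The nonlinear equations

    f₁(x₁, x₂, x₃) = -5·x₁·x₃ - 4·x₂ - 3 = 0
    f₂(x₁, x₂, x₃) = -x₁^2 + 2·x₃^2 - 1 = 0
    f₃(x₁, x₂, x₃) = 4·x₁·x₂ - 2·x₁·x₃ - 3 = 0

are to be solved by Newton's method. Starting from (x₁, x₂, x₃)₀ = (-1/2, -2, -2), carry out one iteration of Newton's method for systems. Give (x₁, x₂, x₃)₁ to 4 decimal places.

At (-1/2, -2, -2): F = (0.0000, 6.7500, -1.0000).
Jacobian J = [[-5·x₃, -4, -5·x₁], [-2·x₁, 0, 4·x₃], [4·x₂ - 2·x₃, 4·x₁, -2·x₁]].
At the point, J = [[10.0000, -4.0000, 2.5000], [1.0000, 0.0000, -8.0000], [-4.0000, -2.0000, 1.0000]] (det J = -289.0000).
Solving J·Δ = −F gives Δ = (-0.1341, 0.1817, 0.8270).
Then the next iterate is (x₁, x₂, x₃)₁ = (-0.6341, -1.8183, -1.1730).

(-0.6341, -1.8183, -1.1730)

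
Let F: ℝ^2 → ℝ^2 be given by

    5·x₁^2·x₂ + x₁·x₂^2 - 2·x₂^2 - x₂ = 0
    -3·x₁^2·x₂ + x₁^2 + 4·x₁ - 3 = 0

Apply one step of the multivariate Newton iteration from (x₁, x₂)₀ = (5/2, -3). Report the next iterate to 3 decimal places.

(1.318, -2.699)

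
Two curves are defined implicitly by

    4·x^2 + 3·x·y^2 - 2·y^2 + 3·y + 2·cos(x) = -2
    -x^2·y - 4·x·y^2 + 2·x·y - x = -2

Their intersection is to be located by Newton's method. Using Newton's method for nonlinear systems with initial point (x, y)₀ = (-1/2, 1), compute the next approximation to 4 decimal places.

At (-1/2, 1): F = (4.255165, 3.2500).
Jacobian J = [[8·x + 3·y^2 - 2·sin(x), 6·x·y - 4·y + 3], [-2·x·y - 4·y^2 + 2·y - 1, -x^2 - 8·x·y + 2·x]].
At the point, J = [[-0.041149, -4.0000], [-2.0000, 2.7500]] (det J = -8.113160).
Solving J·Δ = −F gives Δ = (3.0446, 1.0325).
Then the next iterate is (x, y)₁ = (2.5446, 2.0325).

(2.5446, 2.0325)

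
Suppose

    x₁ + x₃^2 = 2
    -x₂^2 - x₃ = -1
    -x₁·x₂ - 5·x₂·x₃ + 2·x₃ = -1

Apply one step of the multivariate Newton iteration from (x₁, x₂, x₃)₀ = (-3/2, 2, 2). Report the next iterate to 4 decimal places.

At (-3/2, 2, 2): F = (0.5000, -5.0000, -12.0000).
Jacobian J = [[1, 0, 2·x₃], [0, -2·x₂, -1], [-x₂, -x₁ - 5·x₃, -5·x₂ + 2]].
At the point, J = [[1.0000, 0.0000, 4.0000], [0.0000, -4.0000, -1.0000], [-2.0000, -8.5000, -8.0000]] (det J = -8.5000).
Solving J·Δ = −F gives Δ = (-1.2059, -1.2941, 0.1765).
Then the next iterate is (x₁, x₂, x₃)₁ = (-2.7059, 0.7059, 2.1765).

(-2.7059, 0.7059, 2.1765)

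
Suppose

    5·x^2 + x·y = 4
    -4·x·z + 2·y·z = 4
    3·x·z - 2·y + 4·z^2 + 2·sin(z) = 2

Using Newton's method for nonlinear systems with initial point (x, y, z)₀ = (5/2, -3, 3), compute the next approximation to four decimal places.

(1.3725, -0.9777, 1.3540)

At (5/2, -3, 3): F = (19.7500, -52.0000, 62.782240).
Jacobian J = [[10·x + y, x, 0], [-4·z, 2·z, -4·x + 2·y], [3·z, -2, 3·x + 8·z + 2·cos(z)]].
At the point, J = [[22.0000, 2.5000, 0.0000], [-12.0000, 6.0000, -16.0000], [9.0000, -2.0000, 29.520015]] (det J = 3718.242431).
Solving J·Δ = −F gives Δ = (-1.1275, 2.0223, -1.6460).
Then the next iterate is (x, y, z)₁ = (1.3725, -0.9777, 1.3540).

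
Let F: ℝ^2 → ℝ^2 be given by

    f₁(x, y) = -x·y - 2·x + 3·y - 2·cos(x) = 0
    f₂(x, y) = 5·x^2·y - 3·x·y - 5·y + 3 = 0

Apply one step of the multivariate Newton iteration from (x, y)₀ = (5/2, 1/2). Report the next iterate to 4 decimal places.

At (5/2, 1/2): F = (-3.147713, 12.3750).
Jacobian J = [[-y + 2·sin(x) - 2, -x + 3], [10·x·y - 3·y, 5·x^2 - 3·x - 5]].
At the point, J = [[-1.303056, 0.5000], [11.0000, 18.7500]] (det J = -29.932295).
Solving J·Δ = −F gives Δ = (-2.1785, 0.6180).
Then the next iterate is (x, y)₁ = (0.3215, 1.1180).

(0.3215, 1.1180)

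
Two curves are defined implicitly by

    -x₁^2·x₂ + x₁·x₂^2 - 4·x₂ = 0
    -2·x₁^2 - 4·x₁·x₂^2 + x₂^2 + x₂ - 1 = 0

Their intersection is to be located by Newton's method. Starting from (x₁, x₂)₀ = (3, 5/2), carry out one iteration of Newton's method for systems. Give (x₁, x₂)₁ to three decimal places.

(1.329, 2.066)

At (3, 5/2): F = (-13.750, -85.250).
Jacobian J = [[-2·x₁·x₂ + x₂^2, -x₁^2 + 2·x₁·x₂ - 4], [-4·x₁ - 4·x₂^2, -8·x₁·x₂ + 2·x₂ + 1]].
At the point, J = [[-8.750, 2.000], [-37.000, -54.000]] (det J = 546.500).
Solving J·Δ = −F gives Δ = (-1.671, -0.434).
Then the next iterate is (x₁, x₂)₁ = (1.329, 2.066).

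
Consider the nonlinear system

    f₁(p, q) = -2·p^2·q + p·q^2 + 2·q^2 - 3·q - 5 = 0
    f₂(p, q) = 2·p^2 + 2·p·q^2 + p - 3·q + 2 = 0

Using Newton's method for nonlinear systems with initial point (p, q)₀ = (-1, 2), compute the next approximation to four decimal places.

At (-1, 2): F = (-11.0000, -11.0000).
Jacobian J = [[-4·p·q + q^2, -2·p^2 + 2·p·q + 4·q - 3], [4·p + 2·q^2 + 1, 4·p·q - 3]].
At the point, J = [[12.0000, -1.0000], [5.0000, -11.0000]] (det J = -127.0000).
Solving J·Δ = −F gives Δ = (0.8661, -0.6063).
Then the next iterate is (p, q)₁ = (-0.1339, 1.3937).

(-0.1339, 1.3937)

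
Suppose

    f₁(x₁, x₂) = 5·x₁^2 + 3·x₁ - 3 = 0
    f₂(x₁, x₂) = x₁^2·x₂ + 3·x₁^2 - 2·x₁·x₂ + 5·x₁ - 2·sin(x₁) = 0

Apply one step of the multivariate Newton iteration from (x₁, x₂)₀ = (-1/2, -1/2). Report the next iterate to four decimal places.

(-2.1250, 2.9012)

At (-1/2, -1/2): F = (-3.2500, -1.416149).
Jacobian J = [[10·x₁ + 3, 0], [2·x₁·x₂ + 6·x₁ - 2·x₂ - 2·cos(x₁) + 5, x₁^2 - 2·x₁]].
At the point, J = [[-2.0000, 0.0000], [1.744835, 1.2500]] (det J = -2.5000).
Solving J·Δ = −F gives Δ = (-1.6250, 3.4012).
Then the next iterate is (x₁, x₂)₁ = (-2.1250, 2.9012).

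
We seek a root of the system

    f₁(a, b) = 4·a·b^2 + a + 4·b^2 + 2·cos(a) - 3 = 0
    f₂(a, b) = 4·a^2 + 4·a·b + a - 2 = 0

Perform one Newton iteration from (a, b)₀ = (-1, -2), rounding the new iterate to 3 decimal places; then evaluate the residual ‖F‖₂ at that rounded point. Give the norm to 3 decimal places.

2.697

At (-1, -2): F = (-2.91940, 9.000).
Jacobian J = [[4·b^2 - 2·sin(a) + 1, 8·a·b + 8·b], [8·a + 4·b + 1, 4·a]].
At the point, J = [[18.68294, 0.000], [-15.000, -4.000]] (det J = -74.73177).
Solving J·Δ = −F gives Δ = (0.156, 1.664).
Then the next iterate is (a, b)₁ = (-0.844, -0.336).
Re-evaluating at (-0.844, -0.336): F = (-2.44460, 1.13968), so ‖F‖₂ = 2.697.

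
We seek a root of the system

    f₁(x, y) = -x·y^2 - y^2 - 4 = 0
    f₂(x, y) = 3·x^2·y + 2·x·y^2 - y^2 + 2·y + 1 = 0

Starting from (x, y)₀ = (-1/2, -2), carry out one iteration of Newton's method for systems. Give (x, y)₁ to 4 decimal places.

(-1.0563, -0.1127)

At (-1/2, -2): F = (-6.0000, -12.5000).
Jacobian J = [[-y^2, -2·x·y - 2·y], [6·x·y + 2·y^2, 3·x^2 + 4·x·y - 2·y + 2]].
At the point, J = [[-4.0000, 2.0000], [14.0000, 10.7500]] (det J = -71.0000).
Solving J·Δ = −F gives Δ = (-0.5563, 1.8873).
Then the next iterate is (x, y)₁ = (-1.0563, -0.1127).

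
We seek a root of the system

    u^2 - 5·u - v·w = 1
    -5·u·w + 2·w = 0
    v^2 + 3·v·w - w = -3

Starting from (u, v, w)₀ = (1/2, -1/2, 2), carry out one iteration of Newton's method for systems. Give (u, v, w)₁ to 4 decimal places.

(0.8250, -4.4000, -6.5000)

At (1/2, -1/2, 2): F = (-2.2500, -1.0000, -1.7500).
Jacobian J = [[2·u - 5, -w, -v], [-5·w, 0, -5·u + 2], [0, 2·v + 3·w, 3·v - 1]].
At the point, J = [[-4.0000, -2.0000, 0.5000], [-10.0000, 0.0000, -0.5000], [0.0000, 5.0000, -2.5000]] (det J = 15.0000).
Solving J·Δ = −F gives Δ = (0.3250, -3.9000, -8.5000).
Then the next iterate is (u, v, w)₁ = (0.8250, -4.4000, -6.5000).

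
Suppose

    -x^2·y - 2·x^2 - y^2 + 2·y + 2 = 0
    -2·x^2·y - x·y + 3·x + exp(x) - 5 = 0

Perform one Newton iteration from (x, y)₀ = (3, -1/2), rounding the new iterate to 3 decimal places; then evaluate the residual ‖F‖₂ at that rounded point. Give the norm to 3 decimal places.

11.307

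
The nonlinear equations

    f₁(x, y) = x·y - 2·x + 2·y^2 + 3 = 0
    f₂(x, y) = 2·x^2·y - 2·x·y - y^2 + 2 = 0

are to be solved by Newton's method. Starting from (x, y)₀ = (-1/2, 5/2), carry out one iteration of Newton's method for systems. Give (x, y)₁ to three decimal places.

At (-1/2, 5/2): F = (15.250, -0.500).
Jacobian J = [[y - 2, x + 4·y], [4·x·y - 2·y, 2·x^2 - 2·x - 2·y]].
At the point, J = [[0.500, 9.500], [-10.000, -3.500]] (det J = 93.250).
Solving J·Δ = −F gives Δ = (0.521, -1.633).
Then the next iterate is (x, y)₁ = (0.021, 0.867).

(0.021, 0.867)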